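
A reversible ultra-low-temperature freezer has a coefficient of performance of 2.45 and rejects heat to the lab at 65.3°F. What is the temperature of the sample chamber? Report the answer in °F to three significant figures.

For a Carnot refrigerator COP_R = T_C/(T_H − T_C), so T_C = COP·T_H/(1 + COP).
With T_H = 291.65 K, T_C = 2.45 × 291.65/3.450 = 207.11 K.
Converting, 207.11 K = -86.87°F.

-86.9 °F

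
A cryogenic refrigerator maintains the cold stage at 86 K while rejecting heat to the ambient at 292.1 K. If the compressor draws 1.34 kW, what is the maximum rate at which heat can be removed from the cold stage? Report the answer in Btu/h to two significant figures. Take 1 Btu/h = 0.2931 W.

1900 Btu/h

The reservoir spacing is ΔT = 292.1 − 86 = 206.1 K.
COP_Carnot = T_C/ΔT = 86.00/206.1 = 0.4173.
Q̇_max = COP_Carnot × Ẇ = 0.4173 × 1.340 kW = 0.5591 kW = 1908 Btu/h.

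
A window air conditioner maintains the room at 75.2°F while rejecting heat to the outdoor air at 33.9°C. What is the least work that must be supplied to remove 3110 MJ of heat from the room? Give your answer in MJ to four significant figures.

103.6 MJ

In absolute terms T_C = 297.15 K and T_H = 307.05 K, so ΔT = 9.900 K.
The reversible limit is COP_R = T_C/ΔT = 30.02, so W_min = Q_C/COP = Q_C·ΔT/T_C.
W_min = 3110 × 9.900/297.15 = 103.6 MJ.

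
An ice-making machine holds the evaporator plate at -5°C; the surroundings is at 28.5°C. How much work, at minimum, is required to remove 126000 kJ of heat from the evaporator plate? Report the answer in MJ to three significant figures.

In absolute terms T_C = 268.15 K and T_H = 301.65 K, so ΔT = 33.50 K.
The reversible limit is COP_R = T_C/ΔT = 8.004, so W_min = Q_C/COP = Q_C·ΔT/T_C.
W_min = 126000 × 33.50/268.15 = 15740 kJ = 15.74 MJ.

15.7 MJ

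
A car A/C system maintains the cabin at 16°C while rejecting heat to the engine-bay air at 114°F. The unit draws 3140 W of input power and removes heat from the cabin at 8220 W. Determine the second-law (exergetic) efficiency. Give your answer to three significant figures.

0.268

COP_actual = Q̇_C/Ẇ = 8220/3140 = 2.618.
In absolute terms T_C = 289.15 K and T_H = 318.71 K, so ΔT = 29.56 K.
COP_Carnot = T_C/ΔT = 289.15/29.56 = 9.783.
η_II = COP_actual/COP_Carnot = 2.618/9.783 = 0.2676.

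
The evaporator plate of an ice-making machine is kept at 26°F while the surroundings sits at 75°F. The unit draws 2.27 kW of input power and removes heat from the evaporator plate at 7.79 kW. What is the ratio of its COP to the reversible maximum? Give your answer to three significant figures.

COP_actual = Q̇_C/Ẇ = 7.790/2.270 = 3.432.
In absolute terms T_C = 269.82 K and T_H = 297.04 K, so ΔT = 27.22 K.
COP_Carnot = T_C/ΔT = 269.82/27.22 = 9.912.
η_II = COP_actual/COP_Carnot = 3.432/9.912 = 0.3462.

0.346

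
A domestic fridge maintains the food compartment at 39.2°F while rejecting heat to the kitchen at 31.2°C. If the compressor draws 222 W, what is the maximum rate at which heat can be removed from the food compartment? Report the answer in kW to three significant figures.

2.26 kW

In absolute terms T_C = 277.15 K and T_H = 304.35 K, so ΔT = 27.20 K.
COP_Carnot = T_C/ΔT = 277.15/27.20 = 10.19.
Q̇_max = COP_Carnot × Ẇ = 10.19 × 222.0 W = 2262 W = 2.262 kW.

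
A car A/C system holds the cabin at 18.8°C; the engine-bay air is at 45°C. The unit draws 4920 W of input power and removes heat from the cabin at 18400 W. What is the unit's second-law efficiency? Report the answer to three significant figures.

0.336

COP_actual = Q̇_C/Ẇ = 18400/4920 = 3.740.
In absolute terms T_C = 291.95 K and T_H = 318.15 K, so ΔT = 26.20 K.
COP_Carnot = T_C/ΔT = 291.95/26.20 = 11.14.
η_II = COP_actual/COP_Carnot = 3.740/11.14 = 0.3356.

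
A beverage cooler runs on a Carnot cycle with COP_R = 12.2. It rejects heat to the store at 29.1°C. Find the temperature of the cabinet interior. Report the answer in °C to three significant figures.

6.20 °C

For a Carnot refrigerator COP_R = T_C/(T_H − T_C), so T_C = COP·T_H/(1 + COP).
With T_H = 302.25 K, T_C = 12.2 × 302.25/13.20 = 279.35 K.
Converting, 279.35 K = 6.20°C.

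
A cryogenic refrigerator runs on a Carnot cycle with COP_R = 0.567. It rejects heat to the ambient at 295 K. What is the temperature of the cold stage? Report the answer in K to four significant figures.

For a Carnot refrigerator COP_R = T_C/(T_H − T_C), so T_C = COP·T_H/(1 + COP).
With T_H = 295.00 K, T_C = 0.567 × 295.00/1.567 = 106.74 K.

106.7 K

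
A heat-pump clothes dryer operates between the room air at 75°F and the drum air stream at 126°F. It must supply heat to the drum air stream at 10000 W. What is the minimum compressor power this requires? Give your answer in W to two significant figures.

In absolute terms T_C = 297.04 K and T_H = 325.37 K, so ΔT = 28.33 K.
COP_Carnot = T_H/ΔT = 325.37/28.33 = 11.48.
Ẇ_min = Q̇/COP_Carnot = 10000/11.48 = 870.8 W.

870 W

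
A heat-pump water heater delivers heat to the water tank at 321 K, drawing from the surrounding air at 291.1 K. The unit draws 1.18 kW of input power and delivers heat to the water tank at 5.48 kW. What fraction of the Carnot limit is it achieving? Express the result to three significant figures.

0.433

COP_actual = Q̇_H/Ẇ = 5.480/1.180 = 4.644.
The reservoir spacing is ΔT = 321 − 291.1 = 29.90 K.
COP_Carnot = T_H/ΔT = 321.00/29.90 = 10.74.
η_II = COP_actual/COP_Carnot = 4.644/10.74 = 0.4326.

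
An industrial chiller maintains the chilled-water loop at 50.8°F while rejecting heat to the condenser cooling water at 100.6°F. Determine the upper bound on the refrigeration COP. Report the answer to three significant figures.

10.3

In absolute terms T_C = 283.59 K and T_H = 311.26 K, so ΔT = 27.67 K.
For a reversible cycle, COP_Carnot = T_C/ΔT = 283.59/27.67 = 10.25.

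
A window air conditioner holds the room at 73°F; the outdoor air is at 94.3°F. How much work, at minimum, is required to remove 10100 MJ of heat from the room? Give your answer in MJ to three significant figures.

In absolute terms T_C = 295.93 K and T_H = 307.76 K, so ΔT = 11.83 K.
The reversible limit is COP_R = T_C/ΔT = 25.01, so W_min = Q_C/COP = Q_C·ΔT/T_C.
W_min = 10100 × 11.83/295.93 = 403.9 MJ.

404 MJ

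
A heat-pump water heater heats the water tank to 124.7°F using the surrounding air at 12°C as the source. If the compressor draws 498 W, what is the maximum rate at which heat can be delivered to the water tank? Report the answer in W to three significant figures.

In absolute terms T_C = 285.15 K and T_H = 324.65 K, so ΔT = 39.50 K.
COP_Carnot = T_H/ΔT = 324.65/39.50 = 8.219.
Q̇_max = COP_Carnot × Ẇ = 8.219 × 498.0 W = 4093 W.

4090 W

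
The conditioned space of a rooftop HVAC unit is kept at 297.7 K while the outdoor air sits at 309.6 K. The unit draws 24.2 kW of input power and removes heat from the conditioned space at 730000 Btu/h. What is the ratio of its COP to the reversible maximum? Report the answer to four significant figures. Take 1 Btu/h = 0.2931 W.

0.3534

Converting, Q̇_C = 730000 Btu/h = 214.0 kW, so COP_actual = Q̇_C/Ẇ = 214.0/24.20 = 8.841.
The reservoir spacing is ΔT = 309.6 − 297.7 = 11.90 K.
COP_Carnot = T_C/ΔT = 297.70/11.90 = 25.02.
η_II = COP_actual/COP_Carnot = 8.841/25.02 = 0.3534.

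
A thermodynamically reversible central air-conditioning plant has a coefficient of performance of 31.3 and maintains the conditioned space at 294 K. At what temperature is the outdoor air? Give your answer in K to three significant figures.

303 K

COP_R = T_C/(T_H − T_C) gives T_H − T_C = T_C/COP.
With T_C = 294.00 K, T_H = 294.00 × (1 + 1/31.3) = 303.39 K.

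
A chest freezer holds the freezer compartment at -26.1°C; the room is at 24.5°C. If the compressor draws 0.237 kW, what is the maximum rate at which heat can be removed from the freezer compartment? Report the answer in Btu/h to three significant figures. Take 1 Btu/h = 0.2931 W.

3950 Btu/h

In absolute terms T_C = 247.05 K and T_H = 297.65 K, so ΔT = 50.60 K.
COP_Carnot = T_C/ΔT = 247.05/50.60 = 4.882.
Q̇_max = COP_Carnot × Ẇ = 4.882 × 0.2370 kW = 1.157 kW = 3948 Btu/h.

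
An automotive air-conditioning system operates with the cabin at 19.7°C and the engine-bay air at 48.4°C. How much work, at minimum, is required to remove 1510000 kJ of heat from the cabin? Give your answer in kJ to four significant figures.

148000 kJ

In absolute terms T_C = 292.85 K and T_H = 321.55 K, so ΔT = 28.70 K.
The reversible limit is COP_R = T_C/ΔT = 10.20, so W_min = Q_C/COP = Q_C·ΔT/T_C.
W_min = 1510000 × 28.70/292.85 = 148000 kJ.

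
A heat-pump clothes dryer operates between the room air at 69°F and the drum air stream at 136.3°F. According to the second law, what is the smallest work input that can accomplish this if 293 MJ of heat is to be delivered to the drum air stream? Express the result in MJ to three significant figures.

33.1 MJ

In absolute terms T_C = 293.71 K and T_H = 331.09 K, so ΔT = 37.39 K.
The reversible limit is COP_HP = T_H/ΔT = 8.855, so W_min = Q_H/COP = Q_H·ΔT/T_H.
W_min = 293.0 × 37.39/331.09 = 33.09 MJ.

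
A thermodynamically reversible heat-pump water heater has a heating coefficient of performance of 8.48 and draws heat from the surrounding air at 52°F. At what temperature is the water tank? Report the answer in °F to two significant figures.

120 °F

COP_HP = T_H/(T_H − T_C) rearranges to T_H = COP·T_C/(COP − 1).
With T_C = 284.26 K, T_H = 8.48 × 284.26/7.480 = 322.26 K.
Converting, 322.26 K = 120.41°F.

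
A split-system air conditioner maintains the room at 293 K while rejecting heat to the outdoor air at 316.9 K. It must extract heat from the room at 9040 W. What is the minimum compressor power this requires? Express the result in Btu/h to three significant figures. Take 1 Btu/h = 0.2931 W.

The reservoir spacing is ΔT = 316.9 − 293 = 23.90 K.
COP_Carnot = T_C/ΔT = 293.00/23.90 = 12.26.
Ẇ_min = Q̇/COP_Carnot = 9040/12.26 = 737.4 W = 2516 Btu/h.

2520 Btu/h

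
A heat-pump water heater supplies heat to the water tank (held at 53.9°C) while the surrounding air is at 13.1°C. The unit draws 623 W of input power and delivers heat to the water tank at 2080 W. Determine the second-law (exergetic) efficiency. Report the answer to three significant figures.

0.417

COP_actual = Q̇_H/Ẇ = 2080/623.0 = 3.339.
In absolute terms T_C = 286.25 K and T_H = 327.05 K, so ΔT = 40.80 K.
COP_Carnot = T_H/ΔT = 327.05/40.80 = 8.016.
η_II = COP_actual/COP_Carnot = 3.339/8.016 = 0.4165.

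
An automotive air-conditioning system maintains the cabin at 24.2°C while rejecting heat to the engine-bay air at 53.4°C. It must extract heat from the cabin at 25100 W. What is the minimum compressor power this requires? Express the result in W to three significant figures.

In absolute terms T_C = 297.35 K and T_H = 326.55 K, so ΔT = 29.20 K.
COP_Carnot = T_C/ΔT = 297.35/29.20 = 10.18.
Ẇ_min = Q̇/COP_Carnot = 25100/10.18 = 2465 W.

2460 W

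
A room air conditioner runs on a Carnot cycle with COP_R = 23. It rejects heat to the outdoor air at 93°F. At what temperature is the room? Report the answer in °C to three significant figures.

For a Carnot refrigerator COP_R = T_C/(T_H − T_C), so T_C = COP·T_H/(1 + COP).
With T_H = 307.04 K, T_C = 23 × 307.04/24.00 = 294.25 K.
Converting, 294.25 K = 21.10°C.

21.1 °C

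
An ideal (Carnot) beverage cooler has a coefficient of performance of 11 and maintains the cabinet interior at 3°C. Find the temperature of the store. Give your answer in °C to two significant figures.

COP_R = T_C/(T_H − T_C) gives T_H − T_C = T_C/COP.
With T_C = 276.15 K, T_H = 276.15 × (1 + 1/11) = 301.25 K.
Converting, 301.25 K = 28.10°C.

28 °C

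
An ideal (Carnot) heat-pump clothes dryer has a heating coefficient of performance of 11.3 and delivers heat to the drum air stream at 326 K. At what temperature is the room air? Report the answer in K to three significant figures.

297 K

COP_HP = T_H/(T_H − T_C) gives T_H − T_C = T_H/COP.
With T_H = 326.00 K, T_C = 326.00 × (1 − 1/11.3) = 297.15 K.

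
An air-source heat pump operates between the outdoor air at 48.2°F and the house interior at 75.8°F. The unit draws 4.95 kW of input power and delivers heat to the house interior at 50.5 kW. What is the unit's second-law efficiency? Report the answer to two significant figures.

0.53

COP_actual = Q̇_H/Ẇ = 50.50/4.950 = 10.20.
In absolute terms T_C = 282.15 K and T_H = 297.48 K, so ΔT = 15.33 K.
COP_Carnot = T_H/ΔT = 297.48/15.33 = 19.40.
η_II = COP_actual/COP_Carnot = 10.20/19.40 = 0.5258.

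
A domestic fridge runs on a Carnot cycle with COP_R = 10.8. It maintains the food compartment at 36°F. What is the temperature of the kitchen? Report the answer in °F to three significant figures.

81.9 °F

COP_R = T_C/(T_H − T_C) gives T_H − T_C = T_C/COP.
With T_C = 275.37 K, T_H = 275.37 × (1 + 1/10.8) = 300.87 K.
Converting, 300.87 K = 81.90°F.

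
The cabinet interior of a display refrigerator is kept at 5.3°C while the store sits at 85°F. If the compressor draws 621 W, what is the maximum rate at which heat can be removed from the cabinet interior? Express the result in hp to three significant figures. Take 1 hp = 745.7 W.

In absolute terms T_C = 278.45 K and T_H = 302.59 K, so ΔT = 24.14 K.
COP_Carnot = T_C/ΔT = 278.45/24.14 = 11.53.
Q̇_max = COP_Carnot × Ẇ = 11.53 × 621.0 W = 7162 W = 9.604 hp.

9.60 hp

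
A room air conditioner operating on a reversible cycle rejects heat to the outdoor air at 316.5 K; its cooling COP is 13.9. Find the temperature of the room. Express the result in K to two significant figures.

For a Carnot refrigerator COP_R = T_C/(T_H − T_C), so T_C = COP·T_H/(1 + COP).
With T_H = 316.50 K, T_C = 13.9 × 316.50/14.90 = 295.26 K.

300 K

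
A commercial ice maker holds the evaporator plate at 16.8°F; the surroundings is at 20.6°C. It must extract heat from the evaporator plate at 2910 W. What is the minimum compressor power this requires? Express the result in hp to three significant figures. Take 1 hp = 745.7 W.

0.428 hp

In absolute terms T_C = 264.71 K and T_H = 293.75 K, so ΔT = 29.04 K.
COP_Carnot = T_C/ΔT = 264.71/29.04 = 9.114.
Ẇ_min = Q̇/COP_Carnot = 2910/9.114 = 319.3 W = 0.4282 hp.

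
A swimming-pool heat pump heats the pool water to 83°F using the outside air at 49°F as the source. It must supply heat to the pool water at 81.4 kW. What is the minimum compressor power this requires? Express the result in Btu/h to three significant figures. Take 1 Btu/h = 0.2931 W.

17400 Btu/h

In absolute terms T_C = 282.59 K and T_H = 301.48 K, so ΔT = 18.89 K.
COP_Carnot = T_H/ΔT = 301.48/18.89 = 15.96.
Ẇ_min = Q̇/COP_Carnot = 81.40/15.96 = 5.100 kW = 17400 Btu/h.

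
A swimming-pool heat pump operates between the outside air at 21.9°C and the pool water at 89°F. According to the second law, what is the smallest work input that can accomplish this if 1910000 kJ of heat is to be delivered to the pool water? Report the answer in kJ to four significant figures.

61200 kJ

In absolute terms T_C = 295.05 K and T_H = 304.82 K, so ΔT = 9.767 K.
The reversible limit is COP_HP = T_H/ΔT = 31.21, so W_min = Q_H/COP = Q_H·ΔT/T_H.
W_min = 1910000 × 9.767/304.82 = 61200 kJ.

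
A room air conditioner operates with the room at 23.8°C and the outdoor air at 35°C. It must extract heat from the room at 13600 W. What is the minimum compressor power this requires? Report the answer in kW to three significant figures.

In absolute terms T_C = 296.95 K and T_H = 308.15 K, so ΔT = 11.20 K.
COP_Carnot = T_C/ΔT = 296.95/11.20 = 26.51.
Ẇ_min = Q̇/COP_Carnot = 13600/26.51 = 512.9 W = 0.5129 kW.

0.513 kW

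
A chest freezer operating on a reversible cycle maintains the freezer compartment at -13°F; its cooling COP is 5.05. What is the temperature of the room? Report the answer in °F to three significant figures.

75.4 °F

COP_R = T_C/(T_H − T_C) gives T_H − T_C = T_C/COP.
With T_C = 248.15 K, T_H = 248.15 × (1 + 1/5.05) = 297.29 K.
Converting, 297.29 K = 75.45°F.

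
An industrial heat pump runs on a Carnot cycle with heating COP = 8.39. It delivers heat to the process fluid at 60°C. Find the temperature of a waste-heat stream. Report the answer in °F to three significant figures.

68.5 °F

COP_HP = T_H/(T_H − T_C) gives T_H − T_C = T_H/COP.
With T_H = 333.15 K, T_C = 333.15 × (1 − 1/8.39) = 293.44 K.
Converting, 293.44 K = 68.53°F.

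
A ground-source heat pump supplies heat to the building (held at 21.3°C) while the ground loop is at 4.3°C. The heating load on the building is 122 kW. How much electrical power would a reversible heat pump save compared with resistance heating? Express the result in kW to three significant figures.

In absolute terms T_C = 277.45 K and T_H = 294.45 K, so ΔT = 17.00 K.
COP_Carnot = T_H/ΔT = 294.45/17.00 = 17.32.
Resistance heating needs Ẇ_res = Q̇_H = 122.0 kW; the reversible heat pump needs only Ẇ_hp = Q̇_H/COP = 7.044 kW.
Saving = 122.0 − 7.044 = 115.0 kW.

115 kW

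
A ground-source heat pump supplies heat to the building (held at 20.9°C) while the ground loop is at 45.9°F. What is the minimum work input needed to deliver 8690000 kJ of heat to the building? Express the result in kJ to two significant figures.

In absolute terms T_C = 280.87 K and T_H = 294.05 K, so ΔT = 13.18 K.
The reversible limit is COP_HP = T_H/ΔT = 22.31, so W_min = Q_H/COP = Q_H·ΔT/T_H.
W_min = 8690000 × 13.18/294.05 = 389400 kJ.

390000 kJ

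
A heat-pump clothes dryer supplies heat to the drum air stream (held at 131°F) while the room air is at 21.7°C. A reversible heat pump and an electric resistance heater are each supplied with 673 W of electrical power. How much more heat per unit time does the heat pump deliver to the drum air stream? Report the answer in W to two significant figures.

In absolute terms T_C = 294.85 K and T_H = 328.15 K, so ΔT = 33.30 K.
COP_Carnot = T_H/ΔT = 328.15/33.30 = 9.854.
The heat pump delivers Q̇_H = COP × Ẇ = 6632 W; the resistance heater delivers Ẇ = 673.0 W.
Extra = (COP − 1)·Ẇ = 5959 W.

6000 W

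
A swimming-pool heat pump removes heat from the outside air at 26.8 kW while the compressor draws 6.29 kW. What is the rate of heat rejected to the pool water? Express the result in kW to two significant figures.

33 kW

For a cyclic device the first law requires Q̇_H = Q̇_C + Ẇ.
Q̇_H = Q̇_C + Ẇ = 33.09 kW.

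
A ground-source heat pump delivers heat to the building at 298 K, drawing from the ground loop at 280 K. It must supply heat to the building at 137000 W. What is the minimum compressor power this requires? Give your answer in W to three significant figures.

8280 W

The reservoir spacing is ΔT = 298 − 280 = 18.00 K.
COP_Carnot = T_H/ΔT = 298.00/18.00 = 16.56.
Ẇ_min = Q̇/COP_Carnot = 137000/16.56 = 8275 W.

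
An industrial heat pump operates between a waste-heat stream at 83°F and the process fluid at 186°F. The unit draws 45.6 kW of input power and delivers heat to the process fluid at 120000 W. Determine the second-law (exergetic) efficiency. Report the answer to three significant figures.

Converting, Q̇_H = 120000 W = 120.0 kW, so COP_actual = Q̇_H/Ẇ = 120.0/45.60 = 2.632.
In absolute terms T_C = 301.48 K and T_H = 358.71 K, so ΔT = 57.22 K.
COP_Carnot = T_H/ΔT = 358.71/57.22 = 6.269.
η_II = COP_actual/COP_Carnot = 2.632/6.269 = 0.4198.

0.420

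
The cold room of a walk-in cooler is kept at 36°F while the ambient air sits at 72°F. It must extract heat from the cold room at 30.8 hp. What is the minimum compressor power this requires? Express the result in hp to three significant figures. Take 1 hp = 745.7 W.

2.24 hp

In absolute terms T_C = 275.37 K and T_H = 295.37 K, so ΔT = 20.00 K.
COP_Carnot = T_C/ΔT = 275.37/20.00 = 13.77.
Ẇ_min = Q̇/COP_Carnot = 30.80/13.77 = 2.237 hp.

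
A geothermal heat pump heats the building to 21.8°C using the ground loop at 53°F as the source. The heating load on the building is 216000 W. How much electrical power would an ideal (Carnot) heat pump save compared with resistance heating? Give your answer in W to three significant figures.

209000 W

In absolute terms T_C = 284.82 K and T_H = 294.95 K, so ΔT = 10.13 K.
COP_Carnot = T_H/ΔT = 294.95/10.13 = 29.11.
Resistance heating needs Ẇ_res = Q̇_H = 216000 W; the reversible heat pump needs only Ẇ_hp = Q̇_H/COP = 7421 W.
Saving = 216000 − 7421 = 208600 W.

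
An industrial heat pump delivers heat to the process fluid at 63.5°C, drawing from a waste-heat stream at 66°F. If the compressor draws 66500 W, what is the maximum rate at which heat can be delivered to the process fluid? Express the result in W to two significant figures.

500000 W

In absolute terms T_C = 292.04 K and T_H = 336.65 K, so ΔT = 44.61 K.
COP_Carnot = T_H/ΔT = 336.65/44.61 = 7.546.
Q̇_max = COP_Carnot × Ẇ = 7.546 × 66500 W = 501800 W.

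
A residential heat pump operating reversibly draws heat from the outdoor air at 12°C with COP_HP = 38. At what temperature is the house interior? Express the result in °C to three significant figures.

19.7 °C

COP_HP = T_H/(T_H − T_C) rearranges to T_H = COP·T_C/(COP − 1).
With T_C = 285.15 K, T_H = 38 × 285.15/37.00 = 292.86 K.
Converting, 292.86 K = 19.71°C.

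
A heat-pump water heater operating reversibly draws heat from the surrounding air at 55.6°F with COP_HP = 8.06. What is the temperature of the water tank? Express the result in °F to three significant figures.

129 °F

COP_HP = T_H/(T_H − T_C) rearranges to T_H = COP·T_C/(COP − 1).
With T_C = 286.26 K, T_H = 8.06 × 286.26/7.060 = 326.81 K.
Converting, 326.81 K = 128.58°F.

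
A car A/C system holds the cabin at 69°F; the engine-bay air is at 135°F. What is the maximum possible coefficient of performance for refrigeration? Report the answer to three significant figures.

8.01

In absolute terms T_C = 293.71 K and T_H = 330.37 K, so ΔT = 36.67 K.
For a reversible cycle, COP_Carnot = T_C/ΔT = 293.71/36.67 = 8.010.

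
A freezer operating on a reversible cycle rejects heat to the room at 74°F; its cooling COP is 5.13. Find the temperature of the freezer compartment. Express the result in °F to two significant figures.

-13 °F

For a Carnot refrigerator COP_R = T_C/(T_H − T_C), so T_C = COP·T_H/(1 + COP).
With T_H = 296.48 K, T_C = 5.13 × 296.48/6.130 = 248.12 K.
Converting, 248.12 K = -13.06°F.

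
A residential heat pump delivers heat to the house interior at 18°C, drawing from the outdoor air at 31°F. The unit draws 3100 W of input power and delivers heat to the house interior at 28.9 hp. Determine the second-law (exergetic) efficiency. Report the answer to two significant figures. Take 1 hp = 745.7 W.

0.44

Converting, Q̇_H = 28.90 hp = 21550 W, so COP_actual = Q̇_H/Ẇ = 21550/3100 = 6.952.
In absolute terms T_C = 272.59 K and T_H = 291.15 K, so ΔT = 18.56 K.
COP_Carnot = T_H/ΔT = 291.15/18.56 = 15.69.
η_II = COP_actual/COP_Carnot = 6.952/15.69 = 0.4431.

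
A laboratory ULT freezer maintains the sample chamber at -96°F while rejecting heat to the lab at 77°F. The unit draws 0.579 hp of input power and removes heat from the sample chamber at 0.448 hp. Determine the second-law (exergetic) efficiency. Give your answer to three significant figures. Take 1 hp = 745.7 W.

COP_actual = Q̇_C/Ẇ = 0.4480/0.5790 = 0.7737.
In absolute terms T_C = 202.04 K and T_H = 298.15 K, so ΔT = 96.11 K.
COP_Carnot = T_C/ΔT = 202.04/96.11 = 2.102.
η_II = COP_actual/COP_Carnot = 0.7737/2.102 = 0.3681.

0.368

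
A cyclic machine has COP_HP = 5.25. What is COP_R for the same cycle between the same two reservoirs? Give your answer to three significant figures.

Since Q_H = Q_C + W for any cycle, COP_R = Q_C/W = Q_H/W − 1.
COP_R = 5.25 − 1 = 4.25.

4.25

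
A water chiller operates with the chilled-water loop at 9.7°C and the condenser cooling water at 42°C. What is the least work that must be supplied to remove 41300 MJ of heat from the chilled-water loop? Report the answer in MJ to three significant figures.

4720 MJ

In absolute terms T_C = 282.85 K and T_H = 315.15 K, so ΔT = 32.30 K.
The reversible limit is COP_R = T_C/ΔT = 8.757, so W_min = Q_C/COP = Q_C·ΔT/T_C.
W_min = 41300 × 32.30/282.85 = 4716 MJ.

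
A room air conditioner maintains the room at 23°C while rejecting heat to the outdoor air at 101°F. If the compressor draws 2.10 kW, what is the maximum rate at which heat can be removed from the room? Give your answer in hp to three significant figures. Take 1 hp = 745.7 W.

In absolute terms T_C = 296.15 K and T_H = 311.48 K, so ΔT = 15.33 K.
COP_Carnot = T_C/ΔT = 296.15/15.33 = 19.31.
Q̇_max = COP_Carnot × Ẇ = 19.31 × 2.100 kW = 40.56 kW = 54.39 hp.

54.4 hp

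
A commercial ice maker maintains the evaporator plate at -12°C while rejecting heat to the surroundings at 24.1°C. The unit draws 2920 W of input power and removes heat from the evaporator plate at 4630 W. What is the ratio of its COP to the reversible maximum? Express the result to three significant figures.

0.219

COP_actual = Q̇_C/Ẇ = 4630/2920 = 1.586.
In absolute terms T_C = 261.15 K and T_H = 297.25 K, so ΔT = 36.10 K.
COP_Carnot = T_C/ΔT = 261.15/36.10 = 7.234.
η_II = COP_actual/COP_Carnot = 1.586/7.234 = 0.2192.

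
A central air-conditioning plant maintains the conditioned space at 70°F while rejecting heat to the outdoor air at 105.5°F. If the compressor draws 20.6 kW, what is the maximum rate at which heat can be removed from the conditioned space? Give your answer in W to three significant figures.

307000 W

In absolute terms T_C = 294.26 K and T_H = 313.98 K, so ΔT = 19.72 K.
COP_Carnot = T_C/ΔT = 294.26/19.72 = 14.92.
Q̇_max = COP_Carnot × Ẇ = 14.92 × 20.60 kW = 307.4 kW = 307400 W.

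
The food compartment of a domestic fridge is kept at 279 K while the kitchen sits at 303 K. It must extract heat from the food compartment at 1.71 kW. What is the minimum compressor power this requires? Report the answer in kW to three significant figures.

The reservoir spacing is ΔT = 303 − 279 = 24.00 K.
COP_Carnot = T_C/ΔT = 279.00/24.00 = 11.63.
Ẇ_min = Q̇/COP_Carnot = 1.710/11.63 = 0.1471 kW.

0.147 kW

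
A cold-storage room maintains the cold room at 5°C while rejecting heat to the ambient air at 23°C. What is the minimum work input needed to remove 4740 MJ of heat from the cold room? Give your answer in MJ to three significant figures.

In absolute terms T_C = 278.15 K and T_H = 296.15 K, so ΔT = 18.00 K.
The reversible limit is COP_R = T_C/ΔT = 15.45, so W_min = Q_C/COP = Q_C·ΔT/T_C.
W_min = 4740 × 18.00/278.15 = 306.7 MJ.

307 MJ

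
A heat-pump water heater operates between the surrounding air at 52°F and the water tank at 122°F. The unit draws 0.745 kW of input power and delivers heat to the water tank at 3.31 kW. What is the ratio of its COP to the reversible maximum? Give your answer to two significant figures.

0.53

COP_actual = Q̇_H/Ẇ = 3.310/0.7450 = 4.443.
In absolute terms T_C = 284.26 K and T_H = 323.15 K, so ΔT = 38.89 K.
COP_Carnot = T_H/ΔT = 323.15/38.89 = 8.310.
η_II = COP_actual/COP_Carnot = 4.443/8.310 = 0.5347.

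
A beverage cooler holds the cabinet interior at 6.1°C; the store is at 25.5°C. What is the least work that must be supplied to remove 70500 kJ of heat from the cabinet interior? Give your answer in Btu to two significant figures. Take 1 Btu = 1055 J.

In absolute terms T_C = 279.25 K and T_H = 298.65 K, so ΔT = 19.40 K.
The reversible limit is COP_R = T_C/ΔT = 14.39, so W_min = Q_C/COP = Q_C·ΔT/T_C.
W_min = 70500 × 19.40/279.25 = 4898 kJ = 4642 Btu.

4600 Btu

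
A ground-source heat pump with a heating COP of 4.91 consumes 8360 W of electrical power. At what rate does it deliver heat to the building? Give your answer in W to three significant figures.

41000 W

Q̇_H = COP_HP × Ẇ = 4.91 × 8360 = 41050 W.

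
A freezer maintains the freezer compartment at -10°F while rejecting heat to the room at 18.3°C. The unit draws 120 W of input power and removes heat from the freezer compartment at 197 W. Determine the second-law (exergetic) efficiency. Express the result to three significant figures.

COP_actual = Q̇_C/Ẇ = 197.0/120.0 = 1.642.
In absolute terms T_C = 249.82 K and T_H = 291.45 K, so ΔT = 41.63 K.
COP_Carnot = T_C/ΔT = 249.82/41.63 = 6.000.
η_II = COP_actual/COP_Carnot = 1.642/6.000 = 0.2736.

0.274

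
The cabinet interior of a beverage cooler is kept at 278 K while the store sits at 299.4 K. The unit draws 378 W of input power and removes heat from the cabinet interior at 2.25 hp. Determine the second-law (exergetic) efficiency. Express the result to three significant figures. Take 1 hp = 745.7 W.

Converting, Q̇_C = 2.250 hp = 1678 W, so COP_actual = Q̇_C/Ẇ = 1678/378.0 = 4.439.
The reservoir spacing is ΔT = 299.4 − 278 = 21.40 K.
COP_Carnot = T_C/ΔT = 278.00/21.40 = 12.99.
η_II = COP_actual/COP_Carnot = 4.439/12.99 = 0.3417.

0.342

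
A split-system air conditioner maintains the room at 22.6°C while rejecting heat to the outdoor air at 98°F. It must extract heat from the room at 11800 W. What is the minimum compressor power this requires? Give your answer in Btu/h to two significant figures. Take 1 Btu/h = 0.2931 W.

In absolute terms T_C = 295.75 K and T_H = 309.82 K, so ΔT = 14.07 K.
COP_Carnot = T_C/ΔT = 295.75/14.07 = 21.02.
Ẇ_min = Q̇/COP_Carnot = 11800/21.02 = 561.2 W = 1915 Btu/h.

1900 Btu/h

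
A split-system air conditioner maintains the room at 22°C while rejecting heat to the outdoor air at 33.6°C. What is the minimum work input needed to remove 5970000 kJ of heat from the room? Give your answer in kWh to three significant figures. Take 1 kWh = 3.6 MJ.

65.2 kWh

In absolute terms T_C = 295.15 K and T_H = 306.75 K, so ΔT = 11.60 K.
The reversible limit is COP_R = T_C/ΔT = 25.44, so W_min = Q_C/COP = Q_C·ΔT/T_C.
W_min = 5970000 × 11.60/295.15 = 234600 kJ = 65.18 kWh.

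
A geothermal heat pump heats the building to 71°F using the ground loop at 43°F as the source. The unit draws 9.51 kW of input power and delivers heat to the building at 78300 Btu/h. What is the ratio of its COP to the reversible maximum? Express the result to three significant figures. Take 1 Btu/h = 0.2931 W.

Converting, Q̇_H = 78300 Btu/h = 22.95 kW, so COP_actual = Q̇_H/Ẇ = 22.95/9.510 = 2.413.
In absolute terms T_C = 279.26 K and T_H = 294.82 K, so ΔT = 15.56 K.
COP_Carnot = T_H/ΔT = 294.82/15.56 = 18.95.
η_II = COP_actual/COP_Carnot = 2.413/18.95 = 0.1273.

0.127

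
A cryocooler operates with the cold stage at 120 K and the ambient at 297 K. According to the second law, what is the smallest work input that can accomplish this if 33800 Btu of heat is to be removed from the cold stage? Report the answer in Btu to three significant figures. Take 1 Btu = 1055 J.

49900 Btu

The reservoir spacing is ΔT = 297 − 120 = 177.0 K.
The reversible limit is COP_R = T_C/ΔT = 0.6780, so W_min = Q_C/COP = Q_C·ΔT/T_C.
W_min = 33800 × 177.0/120.00 = 49860 Btu.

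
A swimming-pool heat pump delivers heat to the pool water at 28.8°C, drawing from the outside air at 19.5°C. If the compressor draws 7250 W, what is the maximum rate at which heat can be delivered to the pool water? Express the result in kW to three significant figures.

In absolute terms T_C = 292.65 K and T_H = 301.95 K, so ΔT = 9.300 K.
COP_Carnot = T_H/ΔT = 301.95/9.300 = 32.47.
Q̇_max = COP_Carnot × Ẇ = 32.47 × 7250 W = 235400 W = 235.4 kW.

235 kW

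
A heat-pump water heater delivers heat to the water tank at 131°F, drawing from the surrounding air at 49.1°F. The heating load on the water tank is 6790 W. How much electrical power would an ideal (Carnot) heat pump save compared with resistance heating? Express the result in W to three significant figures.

5850 W

In absolute terms T_C = 282.65 K and T_H = 328.15 K, so ΔT = 45.50 K.
COP_Carnot = T_H/ΔT = 328.15/45.50 = 7.212.
Resistance heating needs Ẇ_res = Q̇_H = 6790 W; the reversible heat pump needs only Ẇ_hp = Q̇_H/COP = 941.5 W.
Saving = 6790 − 941.5 = 5849 W.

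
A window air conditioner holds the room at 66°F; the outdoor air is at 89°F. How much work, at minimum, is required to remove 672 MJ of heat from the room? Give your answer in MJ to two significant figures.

In absolute terms T_C = 292.04 K and T_H = 304.82 K, so ΔT = 12.78 K.
The reversible limit is COP_R = T_C/ΔT = 22.86, so W_min = Q_C/COP = Q_C·ΔT/T_C.
W_min = 672.0 × 12.78/292.04 = 29.40 MJ.

29 MJ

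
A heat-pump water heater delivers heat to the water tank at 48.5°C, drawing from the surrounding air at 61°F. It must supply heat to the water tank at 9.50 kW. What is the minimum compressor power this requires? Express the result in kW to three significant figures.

0.957 kW

In absolute terms T_C = 289.26 K and T_H = 321.65 K, so ΔT = 32.39 K.
COP_Carnot = T_H/ΔT = 321.65/32.39 = 9.931.
Ẇ_min = Q̇/COP_Carnot = 9.500/9.931 = 0.9566 kW.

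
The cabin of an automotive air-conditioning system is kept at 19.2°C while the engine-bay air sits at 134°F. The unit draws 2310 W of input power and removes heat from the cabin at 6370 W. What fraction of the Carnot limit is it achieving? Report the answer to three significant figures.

COP_actual = Q̇_C/Ẇ = 6370/2310 = 2.758.
In absolute terms T_C = 292.35 K and T_H = 329.82 K, so ΔT = 37.47 K.
COP_Carnot = T_C/ΔT = 292.35/37.47 = 7.803.
η_II = COP_actual/COP_Carnot = 2.758/7.803 = 0.3534.

0.353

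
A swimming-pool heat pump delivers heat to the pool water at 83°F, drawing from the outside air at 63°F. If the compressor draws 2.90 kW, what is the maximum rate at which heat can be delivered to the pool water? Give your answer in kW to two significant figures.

79 kW

In absolute terms T_C = 290.37 K and T_H = 301.48 K, so ΔT = 11.11 K.
COP_Carnot = T_H/ΔT = 301.48/11.11 = 27.13.
Q̇_max = COP_Carnot × Ẇ = 27.13 × 2.900 kW = 78.69 kW.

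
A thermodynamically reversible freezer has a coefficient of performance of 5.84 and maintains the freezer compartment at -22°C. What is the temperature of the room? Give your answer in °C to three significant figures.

COP_R = T_C/(T_H − T_C) gives T_H − T_C = T_C/COP.
With T_C = 251.15 K, T_H = 251.15 × (1 + 1/5.84) = 294.16 K.
Converting, 294.16 K = 21.01°C.

21.0 °C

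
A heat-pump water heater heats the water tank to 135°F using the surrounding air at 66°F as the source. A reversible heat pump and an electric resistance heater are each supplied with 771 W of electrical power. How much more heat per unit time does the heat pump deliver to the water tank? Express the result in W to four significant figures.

5874 W

In absolute terms T_C = 292.04 K and T_H = 330.37 K, so ΔT = 38.33 K.
COP_Carnot = T_H/ΔT = 330.37/38.33 = 8.618.
The heat pump delivers Q̇_H = COP × Ẇ = 6645 W; the resistance heater delivers Ẇ = 771.0 W.
Extra = (COP − 1)·Ẇ = 5874 W.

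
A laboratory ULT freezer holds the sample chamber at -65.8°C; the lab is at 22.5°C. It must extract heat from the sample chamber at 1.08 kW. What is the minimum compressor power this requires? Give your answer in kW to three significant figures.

In absolute terms T_C = 207.35 K and T_H = 295.65 K, so ΔT = 88.30 K.
COP_Carnot = T_C/ΔT = 207.35/88.30 = 2.348.
Ẇ_min = Q̇/COP_Carnot = 1.080/2.348 = 0.4599 kW.

0.460 kW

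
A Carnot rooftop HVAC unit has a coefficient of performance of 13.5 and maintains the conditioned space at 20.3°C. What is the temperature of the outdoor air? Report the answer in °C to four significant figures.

42.04 °C

COP_R = T_C/(T_H − T_C) gives T_H − T_C = T_C/COP.
With T_C = 293.45 K, T_H = 293.45 × (1 + 1/13.5) = 315.19 K.
Converting, 315.19 K = 42.04°C.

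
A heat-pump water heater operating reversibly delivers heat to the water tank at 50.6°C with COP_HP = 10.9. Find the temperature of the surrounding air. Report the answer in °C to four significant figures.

20.90 °C

COP_HP = T_H/(T_H − T_C) gives T_H − T_C = T_H/COP.
With T_H = 323.75 K, T_C = 323.75 × (1 − 1/10.9) = 294.05 K.
Converting, 294.05 K = 20.90°C.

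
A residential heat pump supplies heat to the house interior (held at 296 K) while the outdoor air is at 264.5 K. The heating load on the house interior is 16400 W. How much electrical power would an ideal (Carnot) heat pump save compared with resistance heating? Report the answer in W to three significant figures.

14700 W

The reservoir spacing is ΔT = 296 − 264.5 = 31.50 K.
COP_Carnot = T_H/ΔT = 296.00/31.50 = 9.397.
Resistance heating needs Ẇ_res = Q̇_H = 16400 W; the reversible heat pump needs only Ẇ_hp = Q̇_H/COP = 1745 W.
Saving = 16400 − 1745 = 14650 W.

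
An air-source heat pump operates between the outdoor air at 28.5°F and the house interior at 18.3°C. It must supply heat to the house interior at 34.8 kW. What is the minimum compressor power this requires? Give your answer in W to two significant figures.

2400 W

In absolute terms T_C = 271.21 K and T_H = 291.45 K, so ΔT = 20.24 K.
COP_Carnot = T_H/ΔT = 291.45/20.24 = 14.40.
Ẇ_min = Q̇/COP_Carnot = 34.80/14.40 = 2.417 kW = 2417 W.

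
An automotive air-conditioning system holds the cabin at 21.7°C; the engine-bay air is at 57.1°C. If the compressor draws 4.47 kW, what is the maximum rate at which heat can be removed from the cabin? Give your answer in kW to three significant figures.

37.2 kW

In absolute terms T_C = 294.85 K and T_H = 330.25 K, so ΔT = 35.40 K.
COP_Carnot = T_C/ΔT = 294.85/35.40 = 8.329.
Q̇_max = COP_Carnot × Ẇ = 8.329 × 4.470 kW = 37.23 kW.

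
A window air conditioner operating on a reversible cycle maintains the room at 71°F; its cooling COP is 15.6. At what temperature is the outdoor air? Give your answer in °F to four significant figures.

105.0 °F

COP_R = T_C/(T_H − T_C) gives T_H − T_C = T_C/COP.
With T_C = 294.82 K, T_H = 294.82 × (1 + 1/15.6) = 313.72 K.
Converting, 313.72 K = 105.02°F.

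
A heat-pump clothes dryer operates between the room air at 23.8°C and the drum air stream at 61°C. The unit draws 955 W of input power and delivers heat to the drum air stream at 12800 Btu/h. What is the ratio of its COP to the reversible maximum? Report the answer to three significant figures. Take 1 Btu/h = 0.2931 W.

Converting, Q̇_H = 12800 Btu/h = 3752 W, so COP_actual = Q̇_H/Ẇ = 3752/955.0 = 3.928.
In absolute terms T_C = 296.95 K and T_H = 334.15 K, so ΔT = 37.20 K.
COP_Carnot = T_H/ΔT = 334.15/37.20 = 8.983.
η_II = COP_actual/COP_Carnot = 3.928/8.983 = 0.4373.

0.437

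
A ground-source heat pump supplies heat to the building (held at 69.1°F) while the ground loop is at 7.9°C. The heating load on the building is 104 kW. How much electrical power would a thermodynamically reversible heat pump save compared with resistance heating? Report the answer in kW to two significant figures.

In absolute terms T_C = 281.05 K and T_H = 293.76 K, so ΔT = 12.71 K.
COP_Carnot = T_H/ΔT = 293.76/12.71 = 23.11.
Resistance heating needs Ẇ_res = Q̇_H = 104.0 kW; the reversible heat pump needs only Ẇ_hp = Q̇_H/COP = 4.500 kW.
Saving = 104.0 − 4.500 = 99.50 kW.

99 kW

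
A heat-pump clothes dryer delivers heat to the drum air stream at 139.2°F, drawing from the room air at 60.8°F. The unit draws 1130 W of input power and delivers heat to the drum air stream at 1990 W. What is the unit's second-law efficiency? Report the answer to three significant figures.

0.231

COP_actual = Q̇_H/Ẇ = 1990/1130 = 1.761.
In absolute terms T_C = 289.15 K and T_H = 332.71 K, so ΔT = 43.56 K.
COP_Carnot = T_H/ΔT = 332.71/43.56 = 7.639.
η_II = COP_actual/COP_Carnot = 1.761/7.639 = 0.2305.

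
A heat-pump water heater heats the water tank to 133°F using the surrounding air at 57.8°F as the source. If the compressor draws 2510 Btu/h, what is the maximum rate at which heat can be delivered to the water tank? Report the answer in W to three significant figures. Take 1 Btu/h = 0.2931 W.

In absolute terms T_C = 287.48 K and T_H = 329.26 K, so ΔT = 41.78 K.
COP_Carnot = T_H/ΔT = 329.26/41.78 = 7.881.
Q̇_max = COP_Carnot × Ẇ = 7.881 × 2510 Btu/h = 19780 Btu/h = 5798 W.

5800 W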